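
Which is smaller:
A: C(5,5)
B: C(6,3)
A=C(5,5)=1, B=C(6,3)=20.

Answer: A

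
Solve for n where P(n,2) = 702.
27

P(n,2) = n(n−1) is increasing in n; n(n−1) ≈ (n−0.5)^2 = 702 gives n ≈ 27.0. Check: P(25,2) = 600, P(26,2) = 650, P(27,2) = 702 ✓. So n = 27.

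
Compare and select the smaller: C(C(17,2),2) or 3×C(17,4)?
3×C(17,4)

Working:
C(C(17,2),2)=9,180, 3×C(17,4)=7,140.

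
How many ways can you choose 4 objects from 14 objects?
C(14,4) = 14! / (4! × (14-4)!)
         = 14! / (4! × 10!)
         = 1,001

Answer: 1,001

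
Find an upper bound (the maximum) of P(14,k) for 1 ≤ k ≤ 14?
87,178,291,200

Working:
P(14,k) increases in k, so maximum at k = 14: 14! = 87,178,291,200.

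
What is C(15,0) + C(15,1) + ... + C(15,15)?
Sum of binomial coefficients = 2^15 = 32,768.
Final answer: 32,768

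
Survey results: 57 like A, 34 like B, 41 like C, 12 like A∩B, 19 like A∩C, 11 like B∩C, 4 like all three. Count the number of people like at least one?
94

|A∪B∪C| = 57+34+41-12-19-11+4 = 94.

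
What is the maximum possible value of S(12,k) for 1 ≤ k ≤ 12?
Row S(12,k) for k = 1..12 (via S(n,k) = k·S(n−1,k) + S(n−1,k−1)): 1, 2,047, 86,526, 611,501, 1,379,400, 1,323,652, 627,396, 159,027, 22,275, 1,705, 66, 1. The row is unimodal; maximum at k = 5: 1,379,400.

Answer: 1,379,400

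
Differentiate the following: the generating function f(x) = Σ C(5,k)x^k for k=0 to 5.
Σ k·C(5,k)x^(k-1) for k=1 to 5

Working:
Term-by-term differentiation gives Σ k·C(5,k)x^{k-1} for k=1 to 5.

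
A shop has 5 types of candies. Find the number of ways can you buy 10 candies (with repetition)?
1,001

Explanation: Stars and bars: C(10+5-1, 10) = C(14, 10) = 1,001.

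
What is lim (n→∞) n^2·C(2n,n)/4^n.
∞

Reasoning: C(2n,n) ~ 4^n/√(πn), so n^2·C(2n,n)/4^n ~ n^(2 − 1/2)/√π → ∞.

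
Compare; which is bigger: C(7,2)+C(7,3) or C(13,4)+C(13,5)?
C(13,4)+C(13,5)

Working:
First=56, Second=2,002.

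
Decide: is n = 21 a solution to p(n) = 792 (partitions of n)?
Yes

Reasoning: Pentagonal recurrence p(n) = p(n−1) + p(n−2) − p(n−5) − p(n−7) + …: p(21) = p(20) + p(19) − p(16) − p(14) + p(9) + p(6) = 627 + 490 − 231 − 135 + 30 + 11 = 792, which equals 792.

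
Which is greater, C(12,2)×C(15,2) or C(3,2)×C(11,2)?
C(12,2)×C(15,2)=6,930, C(3,2)×C(11,2)=165.

Answer: C(12,2)×C(15,2)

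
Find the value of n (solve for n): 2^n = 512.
2^9 = 512, so n = 9.

Answer: 9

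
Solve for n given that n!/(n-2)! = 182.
n!/(n-2)! = n×(n-1), a product of 2 consecutive integers ≈ (n−0.5)^2. 182^(1/2) + 0.5 ≈ 14.0; check n = 14: 14×13 = 182 ✓. So n = 14.
Final answer: 14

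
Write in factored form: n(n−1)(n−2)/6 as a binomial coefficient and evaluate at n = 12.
n(n−1)(n−2)/6 = n!/(3!(n−3)!) = C(n,3). At n = 12: C(12,3) = 220.

Answer: C(n,3); C(12,3) = 220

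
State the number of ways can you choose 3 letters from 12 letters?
C(12,3) = 12! / (3! × (12-3)!)
         = 12! / (3! × 9!)
         = 220

Answer: 220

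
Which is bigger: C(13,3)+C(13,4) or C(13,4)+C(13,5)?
C(13,4)+C(13,5)

Explanation: First=1,001, Second=2,002.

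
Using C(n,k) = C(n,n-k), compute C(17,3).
680

Explanation: C(17,3) = C(17,14) = 680.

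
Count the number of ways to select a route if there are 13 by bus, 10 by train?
23

Working:
By the addition principle: 13 + 10 = 23.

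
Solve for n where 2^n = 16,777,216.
24

Explanation: 16,777,216 = 1,024 × 1,024 × 16 = 2^10 × 2^10 × 2^4 = 2^24, so n = 24.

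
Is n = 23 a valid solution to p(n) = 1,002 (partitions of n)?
No
Pentagonal recurrence p(n) = p(n−1) + p(n−2) − p(n−5) − p(n−7) + …: p(23) = p(22) + p(21) − p(18) − p(16) + p(11) + p(8) − p(1) = 1,002 + 792 − 385 − 231 + 56 + 22 − 1 = 1,255, which does not equal 1,002.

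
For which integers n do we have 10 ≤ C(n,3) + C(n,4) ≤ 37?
5, 6
C(4,3)+C(4,4)=5; C(5,3)+C(5,4)=15; C(6,3)+C(6,4)=35; C(7,3)+C(7,4)=70. So valid n = 5, 6.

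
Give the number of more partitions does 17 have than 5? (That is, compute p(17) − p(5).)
Pentagonal recurrence p(n) = p(n−1) + p(n−2) − p(n−5) − p(n−7) + …: p(17) = p(16) + p(15) − p(12) − p(10) + p(5) + p(2) = 231 + 176 − 77 − 42 + 7 + 2 = 297.
p(5) = p(4) + p(3) − p(0) = 5 + 3 − 1 = 7.
Difference = 297 − 7 = 290.

Answer: 290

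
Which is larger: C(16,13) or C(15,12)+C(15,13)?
Equal

Reasoning: By Pascal's identity: C(16,13) = C(15,12)+C(15,13) = 560. Equal.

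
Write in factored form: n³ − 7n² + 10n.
n(n − 2)(n − 5)

Reasoning: n³ − 7n² + 10n = n(n² − 7n + 10) = n(n − 2)(n − 5).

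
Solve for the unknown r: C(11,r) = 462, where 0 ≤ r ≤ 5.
5

Explanation: C(11,r) is increasing for 0 ≤ r ≤ 5. Stepping up (C(11,r+1) = C(11,r)·(11−r)/(r+1)): C(11,1) = 11, C(11,2) = 55, C(11,3) = 165, C(11,4) = 330, C(11,5) = 462 ✓. So r = 5.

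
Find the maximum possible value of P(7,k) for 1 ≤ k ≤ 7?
5,040

Working:
P(7,k) increases in k, so maximum at k = 7: 7! = 5,040.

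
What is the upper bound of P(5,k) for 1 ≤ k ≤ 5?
120

Reasoning: P(5,k) increases in k, so maximum at k = 5: 5! = 120.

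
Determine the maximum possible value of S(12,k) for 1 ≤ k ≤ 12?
1,379,400

Row S(12,k) for k = 1..12 (via S(n,k) = k·S(n−1,k) + S(n−1,k−1)): 1, 2,047, 86,526, 611,501, 1,379,400, 1,323,652, 627,396, 159,027, 22,275, 1,705, 66, 1. The row is unimodal; maximum at k = 5: 1,379,400.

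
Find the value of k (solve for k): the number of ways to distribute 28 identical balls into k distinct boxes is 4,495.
4

Explanation: Stars and bars: the count is C(28+k−1, k−1), increasing in k. k=2: C(29,1) = 29, k=3: C(30,2) = 435, k=4: C(31,3) = 4,495 ✓. So k = 4.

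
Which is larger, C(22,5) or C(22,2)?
C(22,5)

Explanation: C(22,5)=26,334, C(22,2)=231.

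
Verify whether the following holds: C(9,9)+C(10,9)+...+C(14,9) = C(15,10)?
True

Working:
Hockey stick identity gives Σ = C(15,10) = 3,003; RHS C(15,10) = 3,003.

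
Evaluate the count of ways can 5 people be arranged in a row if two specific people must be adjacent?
48

Working:
Treat pair as unit: (5-1)! arrangements × 2 internal orders = 48.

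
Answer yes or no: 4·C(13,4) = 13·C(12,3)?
Yes

Working:
Absorption identity k·C(n,k) = n·C(n-1,k-1). LHS = 4·715 = 2,860; RHS = 13·220 = 2,860.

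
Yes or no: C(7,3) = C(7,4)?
Yes

Symmetry C(n,k) = C(n,n-k): C(7,3) = 35 and C(7,4) = 35. Both sides agree, so the statement holds.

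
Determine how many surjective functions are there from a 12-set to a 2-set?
4,094

Reasoning: Onto functions = 2! × S(12,2)
First compute S(12,2) via recurrence:
Using the Stirling recurrence: S(n,k) = k·S(n-1,k) + S(n-1,k-1)
S(12,2) = 2·S(11,2) + S(11,1)
         = 2·1023 + 1
         = 2046 + 1
         = 2,047
Then: 2 × 2047 = 4,094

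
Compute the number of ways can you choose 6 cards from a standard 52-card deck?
20,358,520

Reasoning: C(52,6) = 20,358,520.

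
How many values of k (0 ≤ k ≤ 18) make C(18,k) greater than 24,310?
5

Solution: Row 18 is unimodal and symmetric about k=18/2. C(18,6)=18,564 ≤ 24,310; C(18,7)=31,824 > 24,310; by symmetry C(18,k) > 24,310 for k = 7..11. That's 11 - 7 + 1 = 5 values.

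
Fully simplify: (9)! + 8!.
403,200

(9)! + 8! = (9)·8! + 8! = (9+1)·8! = 10·8! = 403,200.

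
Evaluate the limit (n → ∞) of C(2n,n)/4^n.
0

Solution: C(2n,n) ~ 4^n/√(πn), so C(2n,n)/4^n ~ 1/√(πn) → 0.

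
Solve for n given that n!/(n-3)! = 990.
11

Solution: n!/(n-3)! = n×(n-1)×(n-2), a product of 3 consecutive integers ≈ (n−1)^3. 990^(1/3) + 1 ≈ 11.0; check n = 11: 11×10×9 = 990 ✓. So n = 11.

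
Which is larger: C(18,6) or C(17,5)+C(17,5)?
C(18,6)

Working:
C(18,6)=18,564; C(17,5)+C(17,5)=6,188+6,188=12,376.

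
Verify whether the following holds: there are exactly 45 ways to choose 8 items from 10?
True
C(10,8) = 45.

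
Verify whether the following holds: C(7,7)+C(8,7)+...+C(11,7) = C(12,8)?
True

Hockey stick identity gives Σ = C(12,8) = 495; RHS C(12,8) = 495.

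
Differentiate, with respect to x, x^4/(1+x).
(4x^3(1+x) - x^4)/(1+x)²

Working:
Quotient rule: [4x^{3}(1+x) - x^4]/(1+x)².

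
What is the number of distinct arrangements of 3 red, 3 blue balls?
20

Multinomial: 6!/(3! × 3!) = 20.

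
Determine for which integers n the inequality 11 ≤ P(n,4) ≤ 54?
4

Solution: P(3,4)=0; P(4,4)=24; P(5,4)=120. So valid n = 4.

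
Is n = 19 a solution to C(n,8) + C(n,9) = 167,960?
Yes

Working:
C(19,8) + C(19,9) = 75,582 + 92,378 = 167,960, which equals 167,960.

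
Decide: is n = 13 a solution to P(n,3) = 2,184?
No
P(13,3) = 13·12·11 = 1,716, which does not equal 2,184.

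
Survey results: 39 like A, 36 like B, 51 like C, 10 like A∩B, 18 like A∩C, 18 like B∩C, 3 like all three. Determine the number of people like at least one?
83

Reasoning: |A∪B∪C| = 39+36+51-10-18-18+3 = 83.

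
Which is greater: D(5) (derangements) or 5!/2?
5!/2

D(5) = (5-1)·[D(4) + D(3)] = 4·[9 + 2] = 44; 5!/2 = 120/2 = 60.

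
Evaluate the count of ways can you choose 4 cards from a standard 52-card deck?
270,725

Working:
C(52,4) = 270,725.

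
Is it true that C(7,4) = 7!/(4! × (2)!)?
The correct denominator is 4!×3!, giving C(7,4) = 35; the stated RHS is 7!/(4!×2!) = 105 ≠ 35, so the statement does not hold.
Final answer: False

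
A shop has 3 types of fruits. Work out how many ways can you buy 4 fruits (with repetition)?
15

Solution: Stars and bars: C(4+3-1, 4) = C(6, 4) = 15.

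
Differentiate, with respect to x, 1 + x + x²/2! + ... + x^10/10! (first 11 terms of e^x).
Differentiating term by term gives the first 10 terms of e^x.

Answer: 1 + x + x²/2! + ... + x^9/9!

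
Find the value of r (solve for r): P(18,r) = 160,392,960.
7
P(18,r) = 18·17·…·(18−r+1), a product of r factors. Multiplying down from 18: 18 = 18; 18·17 = 306; 18·17·16 = 4,896; 18·17·16·15 = 73,440; 18·17·16·15·14 = 1,028,160; 18·17·16·15·14·13 = 13,366,080; 18·17·16·15·14·13·12 = 160,392,960 ✓ (7 factors). So r = 7.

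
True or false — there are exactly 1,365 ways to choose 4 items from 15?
True
C(15,4) = 1,365.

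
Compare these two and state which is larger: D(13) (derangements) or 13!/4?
D(13)

Reasoning: D(13) = (13-1)·[D(12) + D(11)] = 12·[176,214,841 + 14,684,570] = 2,290,792,932; 13!/4 = 6,227,020,800/4 = 1,556,755,200.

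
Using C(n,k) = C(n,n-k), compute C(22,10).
646,646
C(22,10) = C(22,12) = 646,646.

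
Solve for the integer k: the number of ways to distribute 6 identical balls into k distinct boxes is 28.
3

Stars and bars: the count is C(6+k−1, k−1), increasing in k. k=2: C(7,1) = 7, k=3: C(8,2) = 28 ✓. So k = 3.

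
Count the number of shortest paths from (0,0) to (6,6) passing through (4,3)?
To (4,3): C(7,4)=35. From there: C(5,2)=10. Total: 350.
Final answer: 350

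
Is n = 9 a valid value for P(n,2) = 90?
P(9,2) = 9·8 = 72, which does not equal 90.

Answer: No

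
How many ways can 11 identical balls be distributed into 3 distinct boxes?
78

Working:
C(11+3-1, 3-1) = C(13, 2) = 78.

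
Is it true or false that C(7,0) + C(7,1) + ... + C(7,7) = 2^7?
True

Binomial theorem with x = y = 1: Σ C(7,i) = (1+1)^7 = 2^7 = 128. The statement holds.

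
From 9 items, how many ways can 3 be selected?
84
C(9,3) = 9! / (3! × (9-3)!)
         = 9! / (3! × 6!)
         = 84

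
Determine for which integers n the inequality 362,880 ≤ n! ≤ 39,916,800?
9, 10, 11

Working:
n! is strictly increasing; 9! = 362,880 and 11! = 39,916,800, so valid n = 9, 10, 11.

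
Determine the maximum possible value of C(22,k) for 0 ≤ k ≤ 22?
705,432

Explanation: Maximum at k = 11: C(22,11) = 705,432.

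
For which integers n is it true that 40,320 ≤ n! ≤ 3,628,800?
n! is strictly increasing; 8! = 40,320 and 10! = 3,628,800, so valid n = 8, 9, 10.
Final answer: 8, 9, 10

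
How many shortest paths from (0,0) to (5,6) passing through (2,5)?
84

Reasoning: To (2,5): C(7,2)=21. From there: C(4,3)=4. Total: 84.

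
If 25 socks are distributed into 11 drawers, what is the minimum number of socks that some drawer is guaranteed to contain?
Pigeonhole: ⌈25/11⌉ = 3.
Final answer: 3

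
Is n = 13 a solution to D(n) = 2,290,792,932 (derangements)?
D(13) = (13-1)·[D(12) + D(11)] = 12·[176,214,841 + 14,684,570] = 2,290,792,932, which equals 2,290,792,932.

Answer: Yes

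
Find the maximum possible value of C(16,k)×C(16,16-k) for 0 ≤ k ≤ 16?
C(16,k)·C(16,16-k) = C(16,k)², maximised at the centre k = 8: C(16,8)² = 165,636,900.

Answer: 165,636,900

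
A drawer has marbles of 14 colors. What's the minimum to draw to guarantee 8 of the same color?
Worst case: 7 of each = 98. One more: 99.
Final answer: 99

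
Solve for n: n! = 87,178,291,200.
14

Reasoning: n! is strictly increasing. 12! = 479,001,600, 13! = 6,227,020,800, 14! = 87,178,291,200 ✓. So n = 14.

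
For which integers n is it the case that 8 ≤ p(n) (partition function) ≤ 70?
6, 7, 8, 9, 10, 11

Tabulating p(n) via p(n) = p(n−1) + p(n−2) − p(n−5) − p(n−7) + …: p(5)=7; p(6)=11; p(7)=15; p(8)=22; p(9)=30; p(10)=42; p(11)=56; p(12)=77. So valid n = 6, 7, 8, 9, 10, 11.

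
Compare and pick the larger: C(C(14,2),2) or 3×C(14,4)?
C(C(14,2),2)=4,095, 3×C(14,4)=3,003.
Final answer: C(C(14,2),2)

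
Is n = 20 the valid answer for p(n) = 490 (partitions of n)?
No

Solution: Pentagonal recurrence p(n) = p(n−1) + p(n−2) − p(n−5) − p(n−7) + …: p(20) = p(19) + p(18) − p(15) − p(13) + p(8) + p(5) = 490 + 385 − 176 − 101 + 22 + 7 = 627, which does not equal 490.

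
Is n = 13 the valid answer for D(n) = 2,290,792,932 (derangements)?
D(13) = (13-1)·[D(12) + D(11)] = 12·[176,214,841 + 14,684,570] = 2,290,792,932, which equals 2,290,792,932.
Final answer: Yes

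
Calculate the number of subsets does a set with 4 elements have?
Each element can be included or excluded: 2^4 = 16.

Answer: 16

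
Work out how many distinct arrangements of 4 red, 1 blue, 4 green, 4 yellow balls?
Multinomial: 13!/(4! × 1! × 4! × 4!) = 450,450.
Final answer: 450,450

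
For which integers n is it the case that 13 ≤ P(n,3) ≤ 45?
P(3,3)=6; P(4,3)=24; P(5,3)=60. So valid n = 4.
Final answer: 4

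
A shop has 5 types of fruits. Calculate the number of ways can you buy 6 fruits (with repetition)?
Stars and bars: C(6+5-1, 6) = C(10, 6) = 210.

Answer: 210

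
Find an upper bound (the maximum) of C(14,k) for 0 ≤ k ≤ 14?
3,432

Reasoning: Maximum at k = 7: C(14,7) = 3,432.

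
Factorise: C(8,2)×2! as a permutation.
P(8,2)
C(8,2)×2! = [8!/(2!(6)!)]×2! = 8!/(6)! = P(8,2) = 56.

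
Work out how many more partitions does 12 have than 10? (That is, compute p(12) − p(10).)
35

Explanation: Pentagonal recurrence p(n) = p(n−1) + p(n−2) − p(n−5) − p(n−7) + …: p(12) = p(11) + p(10) − p(7) − p(5) + p(0) = 56 + 42 − 15 − 7 + 1 = 77.
p(10) = p(9) + p(8) − p(5) − p(3) = 30 + 22 − 7 − 3 = 42.
Difference = 77 − 42 = 35.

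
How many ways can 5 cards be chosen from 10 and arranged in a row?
30,240

Reasoning: P(10,5) = 10!/(10-5)! = 30,240.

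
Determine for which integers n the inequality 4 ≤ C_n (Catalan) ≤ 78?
3, 4, 5

Reasoning: C_2=2; C_3=5; C_4=14; C_5=42; C_6=132. So valid n = 3, 4, 5.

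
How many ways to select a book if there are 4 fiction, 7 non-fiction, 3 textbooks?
14

Explanation: By the addition principle: 4 + 7 + 3 = 14.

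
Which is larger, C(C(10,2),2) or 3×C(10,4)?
C(C(10,2),2)

Working:
C(C(10,2),2)=990, 3×C(10,4)=630.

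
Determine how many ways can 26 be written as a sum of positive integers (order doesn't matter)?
Pentagonal recurrence p(n) = p(n−1) + p(n−2) − p(n−5) − p(n−7) + …: p(26) = p(25) + p(24) − p(21) − p(19) + p(14) + p(11) − p(4) − p(0) = 1,958 + 1,575 − 792 − 490 + 135 + 56 − 5 − 1 = 2,436.
Final answer: 2,436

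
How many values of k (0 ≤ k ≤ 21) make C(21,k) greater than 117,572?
6

Working:
Row 21 is unimodal and symmetric about k=21/2. C(21,7)=116,280 ≤ 117,572; C(21,8)=203,490 > 117,572; by symmetry C(21,k) > 117,572 for k = 8..13. That's 13 - 8 + 1 = 6 values.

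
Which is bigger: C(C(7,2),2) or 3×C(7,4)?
C(C(7,2),2)=210, 3×C(7,4)=105.
Final answer: C(C(7,2),2)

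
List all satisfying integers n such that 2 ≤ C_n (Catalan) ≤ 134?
2, 3, 4, 5, 6

Solution: C_1=1; C_2=2; C_3=5; C_4=14; C_5=42; C_6=132; C_7=429. So valid n = 2, 3, 4, 5, 6.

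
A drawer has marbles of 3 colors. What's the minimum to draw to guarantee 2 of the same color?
4
Worst case: 1 of each = 3. One more: 4.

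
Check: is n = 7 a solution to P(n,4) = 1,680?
No
P(7,4) = 7·6·5·4 = 840, which does not equal 1,680.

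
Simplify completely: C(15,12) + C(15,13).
By Pascal's identity: C(16,13) = 560.
Final answer: 560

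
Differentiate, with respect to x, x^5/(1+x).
(5x^4(1+x) - x^5)/(1+x)²

Solution: Quotient rule: [5x^{4}(1+x) - x^5]/(1+x)².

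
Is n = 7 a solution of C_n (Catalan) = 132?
No

Working:
C_7 = C(14,7)/(7+1) = 3,432/8 = 429, which does not equal 132.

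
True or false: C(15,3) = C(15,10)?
False

Explanation: C(15,3) = 455 but C(15,10) = 3,003; symmetry gives C(15,3) = C(15,12), not C(15,10).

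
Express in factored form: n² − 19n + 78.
(n − 6)(n − 13)
Seek roots whose sum is 19 and product is 78: (6, 13). So n² − 19n + 78 = (n − 6)(n − 13).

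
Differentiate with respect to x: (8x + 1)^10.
Chain rule: 10(8x+1)^{9} × 8 = 80(8x+1)^{9}.
Final answer: 80(8x + 1)^9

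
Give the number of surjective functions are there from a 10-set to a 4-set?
Onto functions = 4! × S(10,4)
First compute S(10,4) via recurrence:
Using the Stirling recurrence: S(n,k) = k·S(n-1,k) + S(n-1,k-1)
S(10,4) = 4·S(9,4) + S(9,3)
         = 4·7770 + 3025
         = 31080 + 3025
         = 34,105
Then: 24 × 34105 = 818,520

Answer: 818,520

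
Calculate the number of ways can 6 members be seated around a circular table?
120
Circular arrangements: (6-1)! = 120.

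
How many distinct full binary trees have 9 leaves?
Using the Catalan number formula: C_n = C(2n, n) / (n+1)
C_8 = C(16, 8) / (8+1)
     = 12870 / 9
     = 1,430

Answer: 1,430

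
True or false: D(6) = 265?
Derangements of 6 elements: D(6) = (6-1)·[D(5) + D(4)] = 5·[44 + 9] = 265.
Final answer: True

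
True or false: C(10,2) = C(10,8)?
C(10,2) = C(10,10-2) by the symmetry property; both equal 45.
Final answer: True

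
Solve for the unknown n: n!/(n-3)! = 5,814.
19

Explanation: n!/(n-3)! = n×(n-1)×(n-2), a product of 3 consecutive integers ≈ (n−1)^3. 5,814^(1/3) + 1 ≈ 19.0; check n = 19: 19×18×17 = 5,814 ✓. So n = 19.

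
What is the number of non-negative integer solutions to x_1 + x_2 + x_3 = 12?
91

Solution: C(12+3-1, 3-1) = 91.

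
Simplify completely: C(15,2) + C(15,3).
560

Solution: By Pascal's identity: C(16,3) = 560.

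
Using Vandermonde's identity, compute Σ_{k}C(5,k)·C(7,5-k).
792

Working:
= C(5+7,5) = C(12,5) = 792.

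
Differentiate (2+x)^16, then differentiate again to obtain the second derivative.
First derivative: 16(2+x)^{15}. Second derivative: 16·15·(2+x)^{14} = 240(2+x)^{14}.
Final answer: 240(2+x)^14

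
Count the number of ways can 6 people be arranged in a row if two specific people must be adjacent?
240

Working:
Treat pair as unit: (6-1)! arrangements × 2 internal orders = 240.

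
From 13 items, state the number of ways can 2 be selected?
78

Reasoning: C(13,2) = 13! / (2! × (13-2)!)
         = 13! / (2! × 11!)
         = 78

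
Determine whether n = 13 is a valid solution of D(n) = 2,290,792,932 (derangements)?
Yes

Working:
D(13) = (13-1)·[D(12) + D(11)] = 12·[176,214,841 + 14,684,570] = 2,290,792,932, which equals 2,290,792,932.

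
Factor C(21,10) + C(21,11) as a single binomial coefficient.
C(22,11)

Explanation: By Pascal's identity: C(21,10) + C(21,11) = C(22,11) = 705,432.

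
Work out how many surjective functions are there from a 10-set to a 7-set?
29,635,200
Onto functions = 7! × S(10,7)
First compute S(10,7) via recurrence:
Using the Stirling recurrence: S(n,k) = k·S(n-1,k) + S(n-1,k-1)
S(10,7) = 7·S(9,7) + S(9,6)
         = 7·462 + 2646
         = 3234 + 2646
         = 5,880
Then: 5040 × 5880 = 29,635,200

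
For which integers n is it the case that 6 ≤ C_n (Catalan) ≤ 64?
4, 5

Working:
C_3=5; C_4=14; C_5=42; C_6=132. So valid n = 4, 5.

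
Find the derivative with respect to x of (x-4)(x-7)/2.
(2x - 11)/2
d/dx[(x-4)(x-7)] = (x-7) + (x-4) = 2x - 11. Dividing by 2 gives (2x - 11)/2.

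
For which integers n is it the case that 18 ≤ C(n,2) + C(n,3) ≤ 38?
C(4,2)+C(4,3)=10; C(5,2)+C(5,3)=20; C(6,2)+C(6,3)=35; C(7,2)+C(7,3)=56. So valid n = 5, 6.

Answer: 5, 6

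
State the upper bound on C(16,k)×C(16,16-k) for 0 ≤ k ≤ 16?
165,636,900

Solution: C(16,k)·C(16,16-k) = C(16,k)², maximised at the centre k = 8: C(16,8)² = 165,636,900.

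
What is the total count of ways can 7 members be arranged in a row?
5,040

Working:
Arrangements of 7 distinct objects: 7! = 5,040.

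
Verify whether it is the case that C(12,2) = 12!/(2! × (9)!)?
False
The correct denominator is 2!×10!, giving C(12,2) = 66; the stated RHS is 12!/(2!×9!) = 660 ≠ 66, so the statement does not hold.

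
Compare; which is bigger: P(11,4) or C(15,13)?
P(11,4)=7,920, C(15,13)=105.
Final answer: P(11,4)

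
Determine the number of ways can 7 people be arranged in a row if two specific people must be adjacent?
1,440
Treat pair as unit: (7-1)! arrangements × 2 internal orders = 1,440.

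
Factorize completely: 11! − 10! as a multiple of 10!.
11! − 10! = 11·10! − 10! = (11 − 1)·10! = 10 × 10! = 36,288,000.
Final answer: 10 × 10! = 36,288,000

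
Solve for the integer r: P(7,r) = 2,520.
5

Solution: P(7,r) = 7·6·…·(7−r+1), a product of r factors. Multiplying down from 7: 7 = 7; 7·6 = 42; 7·6·5 = 210; 7·6·5·4 = 840; 7·6·5·4·3 = 2,520 ✓ (5 factors). So r = 5.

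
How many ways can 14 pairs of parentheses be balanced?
2,674,440

Using the Catalan number formula: C_n = C(2n, n) / (n+1)
C_14 = C(28, 14) / (14+1)
     = 40116600 / 15
     = 2,674,440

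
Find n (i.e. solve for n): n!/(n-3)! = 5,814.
19

Working:
n!/(n-3)! = n×(n-1)×(n-2), a product of 3 consecutive integers ≈ (n−1)^3. 5,814^(1/3) + 1 ≈ 19.0; check n = 19: 19×18×17 = 5,814 ✓. So n = 19.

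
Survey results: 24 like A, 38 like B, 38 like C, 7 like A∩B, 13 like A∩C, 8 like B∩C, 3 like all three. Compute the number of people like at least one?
75
|A∪B∪C| = 24+38+38-7-13-8+3 = 75.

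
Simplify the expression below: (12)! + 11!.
(12)! + 11! = (12)·11! + 11! = (12+1)·11! = 13·11! = 518,918,400.
Final answer: 518,918,400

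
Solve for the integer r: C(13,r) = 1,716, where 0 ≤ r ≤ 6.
C(13,r) is increasing for 0 ≤ r ≤ 6. Stepping up (C(13,r+1) = C(13,r)·(13−r)/(r+1)): C(13,1) = 13, C(13,2) = 78, C(13,3) = 286, C(13,4) = 715, C(13,5) = 1,287, C(13,6) = 1,716 ✓. So r = 6.
Final answer: 6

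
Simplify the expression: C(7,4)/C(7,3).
1

Reasoning: C(n,k+1)/C(n,k) = (n−k)/(k+1). Here (7−3)/(3+1) = 4/4 = 1.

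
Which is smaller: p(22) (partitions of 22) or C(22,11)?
p(22)

Explanation: Pentagonal recurrence p(n) = p(n−1) + p(n−2) − p(n−5) − p(n−7) + …: p(22) = p(21) + p(20) − p(17) − p(15) + p(10) + p(7) − p(0) = 792 + 627 − 297 − 176 + 42 + 15 − 1 = 1,002; C(22,11) = 705,432.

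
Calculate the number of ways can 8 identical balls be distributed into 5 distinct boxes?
495

C(8+5-1, 5-1) = C(12, 4) = 495.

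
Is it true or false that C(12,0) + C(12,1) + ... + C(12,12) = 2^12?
Binomial theorem with x = y = 1: Σ C(12,i) = (1+1)^12 = 2^12 = 4,096. The statement holds.

Answer: True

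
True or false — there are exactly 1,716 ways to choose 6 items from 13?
C(13,6) = 1,716.

Answer: True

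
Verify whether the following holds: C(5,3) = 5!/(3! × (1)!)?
False
The correct denominator is 3!×2!, giving C(5,3) = 10; the stated RHS is 5!/(3!×1!) = 20 ≠ 10, so the statement does not hold.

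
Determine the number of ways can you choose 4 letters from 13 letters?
715

C(13,4) = 13! / (4! × (13-4)!)
         = 13! / (4! × 9!)
         = 715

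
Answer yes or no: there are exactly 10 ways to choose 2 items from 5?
Yes

Reasoning: C(5,2) = 10.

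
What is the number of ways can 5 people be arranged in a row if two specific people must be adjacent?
48

Explanation: Treat pair as unit: (5-1)! arrangements × 2 internal orders = 48.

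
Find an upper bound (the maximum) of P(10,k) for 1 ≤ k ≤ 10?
3,628,800

Solution: P(10,k) increases in k, so maximum at k = 10: 10! = 3,628,800.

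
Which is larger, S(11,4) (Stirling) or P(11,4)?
S(11,4) = 4·S(10,4) + S(10,3) = 4·34,105 + 9,330 = 145,750; P(11,4) = 7,920.
Final answer: S(11,4)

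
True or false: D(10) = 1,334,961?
True

Explanation: Derangements of 10 elements: D(10) = (10-1)·[D(9) + D(8)] = 9·[133,496 + 14,833] = 1,334,961.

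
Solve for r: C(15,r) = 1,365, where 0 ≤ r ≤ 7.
4

C(15,r) is increasing for 0 ≤ r ≤ 7. Stepping up (C(15,r+1) = C(15,r)·(15−r)/(r+1)): C(15,1) = 15, C(15,2) = 105, C(15,3) = 455, C(15,4) = 1,365 ✓. So r = 4.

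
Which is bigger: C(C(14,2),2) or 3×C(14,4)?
C(C(14,2),2)
C(C(14,2),2)=4,095, 3×C(14,4)=3,003.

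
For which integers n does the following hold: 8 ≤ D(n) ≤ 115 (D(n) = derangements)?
4, 5

Solution: Using D(n) = (n−1)[D(n−1) + D(n−2)] with D(1)=0, D(2)=1: D(3)=2; D(4)=9; D(5)=44; D(6)=265. So valid n = 4, 5.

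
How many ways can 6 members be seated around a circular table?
120

Circular arrangements: (6-1)! = 120.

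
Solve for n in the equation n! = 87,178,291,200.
14

Working:
n! is strictly increasing. 12! = 479,001,600, 13! = 6,227,020,800, 14! = 87,178,291,200 ✓. So n = 14.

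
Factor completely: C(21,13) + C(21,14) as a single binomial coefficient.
C(22,14)

Working:
By Pascal's identity: C(21,13) + C(21,14) = C(22,14) = 319,770.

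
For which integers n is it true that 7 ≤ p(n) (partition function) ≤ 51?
5, 6, 7, 8, 9, 10

Solution: Tabulating p(n) via p(n) = p(n−1) + p(n−2) − p(n−5) − p(n−7) + …: p(4)=5; p(5)=7; p(6)=11; p(7)=15; p(8)=22; p(9)=30; p(10)=42; p(11)=56. So valid n = 5, 6, 7, 8, 9, 10.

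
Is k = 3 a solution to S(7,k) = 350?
S(7,3) = 3·S(6,3) + S(6,2) = 3·90 + 31 = 301, which does not equal 350.
Final answer: No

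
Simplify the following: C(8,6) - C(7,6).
21
C(8,6) - C(7,6) = C(7,5) = 21.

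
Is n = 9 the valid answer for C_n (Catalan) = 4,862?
Yes

Reasoning: C_9 = C(18,9)/(9+1) = 48,620/10 = 4,862, which equals 4,862.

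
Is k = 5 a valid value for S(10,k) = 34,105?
No

Solution: S(10,5) = 5·S(9,5) + S(9,4) = 5·6,951 + 7,770 = 42,525, which does not equal 34,105.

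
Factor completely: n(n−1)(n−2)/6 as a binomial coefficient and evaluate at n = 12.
C(n,3); C(12,3) = 220
n(n−1)(n−2)/6 = n!/(3!(n−3)!) = C(n,3). At n = 12: C(12,3) = 220.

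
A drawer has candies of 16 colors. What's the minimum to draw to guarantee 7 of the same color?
97
Worst case: 6 of each = 96. One more: 97.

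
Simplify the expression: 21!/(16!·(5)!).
20,349

Solution: This is C(21,16) = 20,349.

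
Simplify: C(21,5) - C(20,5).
4,845

Explanation: C(21,5) - C(20,5) = C(20,4) = 4,845.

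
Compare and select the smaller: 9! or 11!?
9!

Working:
9!=362,880, 11!=39,916,800. 11! > 9!.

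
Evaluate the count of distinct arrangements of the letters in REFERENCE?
7,560

Solution: Word has 9 letters (R=2, E=4, F=1, N=1, C=1). Arrangements: 9!/Π(k!) = 7,560.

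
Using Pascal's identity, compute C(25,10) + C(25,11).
7,726,160

Solution: C(25,10) + C(25,11) = C(26,11) = 7,726,160.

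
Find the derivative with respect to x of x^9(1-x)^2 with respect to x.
9x^8(1-x)^2 - 2x^9(1-x)^1

Working:
Product rule: 9x^{8}(1-x)^{2} + x^9·(-2)(1-x)^{1}.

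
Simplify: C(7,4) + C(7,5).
56

By Pascal's identity: C(8,5) = 56.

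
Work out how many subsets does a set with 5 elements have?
32

Solution: Each element can be included or excluded: 2^5 = 32.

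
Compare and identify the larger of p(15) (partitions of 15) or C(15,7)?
C(15,7)

Solution: Pentagonal recurrence p(n) = p(n−1) + p(n−2) − p(n−5) − p(n−7) + …: p(15) = p(14) + p(13) − p(10) − p(8) + p(3) + p(0) = 135 + 101 − 42 − 22 + 3 + 1 = 176; C(15,7) = 6,435.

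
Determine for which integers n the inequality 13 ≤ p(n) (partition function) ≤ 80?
7, 8, 9, 10, 11, 12

Working:
Tabulating p(n) via p(n) = p(n−1) + p(n−2) − p(n−5) − p(n−7) + …: p(6)=11; p(7)=15; p(8)=22; p(9)=30; p(10)=42; p(11)=56; p(12)=77; p(13)=101. So valid n = 7, 8, 9, 10, 11, 12.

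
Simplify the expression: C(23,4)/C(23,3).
C(n,k+1)/C(n,k) = (n−k)/(k+1). Here (23−3)/(3+1) = 20/4 = 5.

Answer: 5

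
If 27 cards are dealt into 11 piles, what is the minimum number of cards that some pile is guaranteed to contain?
3

Explanation: Pigeonhole: ⌈27/11⌉ = 3.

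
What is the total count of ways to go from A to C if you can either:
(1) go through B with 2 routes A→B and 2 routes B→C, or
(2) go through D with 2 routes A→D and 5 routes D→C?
14

Route via B: 2×2=4. Route via D: 2×5=10. Total: 14.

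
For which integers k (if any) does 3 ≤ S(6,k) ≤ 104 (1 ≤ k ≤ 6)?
2, 3, 4, 5
S(6,1)=1; S(6,2)=31; S(6,3)=90; S(6,4)=65; S(6,5)=15; S(6,6)=1. So valid k = 2, 3, 4, 5.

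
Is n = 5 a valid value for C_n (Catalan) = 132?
No

Working:
C_5 = C(10,5)/(5+1) = 252/6 = 42, which does not equal 132.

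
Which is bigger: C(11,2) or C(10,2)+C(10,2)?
C(10,2)+C(10,2)

Reasoning: C(11,2)=55; C(10,2)+C(10,2)=45+45=90.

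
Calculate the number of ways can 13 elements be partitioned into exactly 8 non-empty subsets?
1,899,612

Solution: This equals S(13,8), the Stirling number of the 2nd kind.
Using the Stirling recurrence: S(n,k) = k·S(n-1,k) + S(n-1,k-1)
S(13,8) = 8·S(12,8) + S(12,7)
         = 8·159027 + 627396
         = 1272216 + 627396
         = 1,899,612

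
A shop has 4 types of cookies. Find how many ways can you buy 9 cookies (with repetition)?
220

Stars and bars: C(9+4-1, 9) = C(12, 9) = 220.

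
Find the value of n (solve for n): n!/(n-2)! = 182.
14

Reasoning: n!/(n-2)! = n×(n-1), a product of 2 consecutive integers ≈ (n−0.5)^2. 182^(1/2) + 0.5 ≈ 14.0; check n = 14: 14×13 = 182 ✓. So n = 14.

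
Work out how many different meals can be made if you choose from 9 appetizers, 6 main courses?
By the multiplication principle: 9 × 6 = 54.

Answer: 54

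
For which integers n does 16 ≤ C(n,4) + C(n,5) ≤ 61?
6, 7

Working:
C(5,4)+C(5,5)=6; C(6,4)+C(6,5)=21; C(7,4)+C(7,5)=56; C(8,4)+C(8,5)=126. So valid n = 6, 7.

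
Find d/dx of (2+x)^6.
6(2+x)^5

Solution: Using the power rule: d/dx (2+x)^6 = 6(2+x)^{5}.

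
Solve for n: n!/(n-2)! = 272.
17

Explanation: n!/(n-2)! = n×(n-1), a product of 2 consecutive integers ≈ (n−0.5)^2. 272^(1/2) + 0.5 ≈ 17.0; check n = 17: 17×16 = 272 ✓. So n = 17.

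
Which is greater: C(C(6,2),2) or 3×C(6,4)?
C(C(6,2),2)

Solution: C(C(6,2),2)=105, 3×C(6,4)=45.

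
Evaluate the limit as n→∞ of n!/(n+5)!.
0
n!/(n+5)! = 1/[(n+1)(n+2)···(n+5)] → 0 as n → ∞.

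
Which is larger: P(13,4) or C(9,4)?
P(13,4)

P(13,4)=17,160, C(9,4)=126.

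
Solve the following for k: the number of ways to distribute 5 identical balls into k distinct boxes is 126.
Stars and bars: the count is C(5+k−1, k−1), increasing in k. k=3: C(7,2) = 21, k=4: C(8,3) = 56, k=5: C(9,4) = 126 ✓. So k = 5.

Answer: 5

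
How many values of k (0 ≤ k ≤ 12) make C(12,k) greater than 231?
5

Solution: Row 12 is unimodal and symmetric about k=12/2. C(12,3)=220 ≤ 231; C(12,4)=495 > 231; by symmetry C(12,k) > 231 for k = 4..8. That's 8 - 4 + 1 = 5 values.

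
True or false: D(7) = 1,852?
False

Reasoning: Derangements of 7 elements: D(7) = (7-1)·[D(6) + D(5)] = 6·[265 + 44] = 1,854.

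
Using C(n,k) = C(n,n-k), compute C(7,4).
35

C(7,4) = C(7,3) = 35.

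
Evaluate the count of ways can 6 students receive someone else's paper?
265

Explanation: Using D(n) = (n-1)[D(n-1) + D(n-2)]:
D(6) = (6-1) × [D(5) + D(4)]
      = 5 × [44 + 9]
      = 5 × 53
      = 265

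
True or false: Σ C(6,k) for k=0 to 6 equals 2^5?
False

Binomial theorem: Σ C(6,k) = (1+1)^6 = 2^6 = 64; RHS 2^5 = 32.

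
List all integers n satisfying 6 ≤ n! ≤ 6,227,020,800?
n! is strictly increasing; 3! = 6 and 13! = 6,227,020,800, so valid n = 3, 4, 5, 6, 7, 8, 9, 10, 11, 12, 13.
Final answer: 3, 4, 5, 6, 7, 8, 9, 10, 11, 12, 13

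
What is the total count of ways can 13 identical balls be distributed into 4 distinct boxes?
560

C(13+4-1, 4-1) = C(16, 3) = 560.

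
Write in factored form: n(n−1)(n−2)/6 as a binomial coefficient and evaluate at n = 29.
C(n,3); C(29,3) = 3,654

n(n−1)(n−2)/6 = n!/(3!(n−3)!) = C(n,3). At n = 29: C(29,3) = 3,654.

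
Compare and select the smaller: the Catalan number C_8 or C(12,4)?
C_8 = C(16,8)/(8+1) = 12,870/9 = 1,430; C(12,4) = 495.

Answer: C(12,4)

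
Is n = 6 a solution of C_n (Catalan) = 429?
C_6 = C(12,6)/(6+1) = 924/7 = 132, which does not equal 429.
Final answer: No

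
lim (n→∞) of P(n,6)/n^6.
1
P(n,6) = n(n-1)···(n-5) ≈ n^6 for large n. Limit = 1.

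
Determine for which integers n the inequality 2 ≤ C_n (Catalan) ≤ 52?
2, 3, 4, 5

Reasoning: C_1=1; C_2=2; C_3=5; C_4=14; C_5=42; C_6=132. So valid n = 2, 3, 4, 5.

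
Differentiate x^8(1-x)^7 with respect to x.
Product rule: 8x^{7}(1-x)^{7} + x^8·(-7)(1-x)^{6}.

Answer: 8x^7(1-x)^7 - 7x^8(1-x)^6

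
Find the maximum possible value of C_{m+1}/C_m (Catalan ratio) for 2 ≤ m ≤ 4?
3

Solution: C_{m+1}/C_m = 2(2m+1)/(m+2), which increases with m. Maximum at m = 4: 2·9/6 = 3.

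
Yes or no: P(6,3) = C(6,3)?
P(6,3) = 120 but C(6,3) = 20; they differ by a factor of 3! = 6, so the statement does not hold.
Final answer: No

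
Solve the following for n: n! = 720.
6

Working:
n! is strictly increasing. 4! = 24, 5! = 120, 6! = 720 ✓. So n = 6.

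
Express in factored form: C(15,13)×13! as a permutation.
P(15,13)

Reasoning: C(15,13)×13! = [15!/(13!(2)!)]×13! = 15!/(2)! = P(15,13) = 653,837,184,000.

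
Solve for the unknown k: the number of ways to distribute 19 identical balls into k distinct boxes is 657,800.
Stars and bars: the count is C(19+k−1, k−1), increasing in k. k=6: C(24,5) = 42,504, k=7: C(25,6) = 177,100, k=8: C(26,7) = 657,800 ✓. So k = 8.

Answer: 8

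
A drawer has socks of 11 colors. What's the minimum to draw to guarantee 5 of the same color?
45

Reasoning: Worst case: 4 of each = 44. One more: 45.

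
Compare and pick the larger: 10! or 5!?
10!

Working:
10!=3,628,800, 5!=120. 10! > 5!.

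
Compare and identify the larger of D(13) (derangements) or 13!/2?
D(13) = (13-1)·[D(12) + D(11)] = 12·[176,214,841 + 14,684,570] = 2,290,792,932; 13!/2 = 6,227,020,800/2 = 3,113,510,400.
Final answer: 13!/2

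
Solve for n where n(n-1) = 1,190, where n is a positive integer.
35

Working:
n² − n − 1,190 = 0, so n = (1 ± √(1 + 4·1,190))/2 = (1 ± √4,761)/2 = (1 ± 69)/2, i.e. n = 35 or n = -34. Taking the positive root, n = 35 (check: 35×34 = 1,190).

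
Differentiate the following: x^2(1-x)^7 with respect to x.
2x^1(1-x)^7 - 7x^2(1-x)^6

Explanation: Product rule: 2x^{1}(1-x)^{7} + x^2·(-7)(1-x)^{6}.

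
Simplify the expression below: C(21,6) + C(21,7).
170,544

Reasoning: By Pascal's identity: C(22,7) = 170,544.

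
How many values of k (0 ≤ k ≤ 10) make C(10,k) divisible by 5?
8

Checking C(10,k) mod 5 for k = 0..10: divisible at k = 1, 2, 3, 4, 6, 7, 8, 9. That's 8 values.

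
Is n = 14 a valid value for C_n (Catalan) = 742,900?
No

C_14 = C(28,14)/(14+1) = 40,116,600/15 = 2,674,440, which does not equal 742,900.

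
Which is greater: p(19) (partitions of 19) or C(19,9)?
C(19,9)

Solution: Pentagonal recurrence p(n) = p(n−1) + p(n−2) − p(n−5) − p(n−7) + …: p(19) = p(18) + p(17) − p(14) − p(12) + p(7) + p(4) = 385 + 297 − 135 − 77 + 15 + 5 = 490; C(19,9) = 92,378.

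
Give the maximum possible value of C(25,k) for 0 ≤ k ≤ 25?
5,200,300

Solution: Maximum at k = 12 or k = 13: C(25,12) = 5,200,300.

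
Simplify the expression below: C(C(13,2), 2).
3,003

Solution: C(13,2) = 78, then C(78, 2) = 3,003.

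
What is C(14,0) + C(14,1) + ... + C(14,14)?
16,384

Sum of binomial coefficients = 2^14 = 16,384.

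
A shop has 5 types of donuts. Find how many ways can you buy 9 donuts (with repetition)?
715

Stars and bars: C(9+5-1, 9) = C(13, 9) = 715.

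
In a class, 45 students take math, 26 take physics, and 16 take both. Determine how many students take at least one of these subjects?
55
|A∪B| = |A|+|B|-|A∩B| = 45+26-16 = 55.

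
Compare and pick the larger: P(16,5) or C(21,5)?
P(16,5)

Explanation: P(16,5)=524,160, C(21,5)=20,349.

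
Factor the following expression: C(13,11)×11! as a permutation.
P(13,11)

Explanation: C(13,11)×11! = [13!/(11!(2)!)]×11! = 13!/(2)! = P(13,11) = 3,113,510,400.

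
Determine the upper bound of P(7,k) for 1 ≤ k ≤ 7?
5,040

Working:
P(7,k) increases in k, so maximum at k = 7: 7! = 5,040.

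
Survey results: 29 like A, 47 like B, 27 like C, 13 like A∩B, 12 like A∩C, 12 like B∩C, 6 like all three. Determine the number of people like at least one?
72
|A∪B∪C| = 29+47+27-13-12-12+6 = 72.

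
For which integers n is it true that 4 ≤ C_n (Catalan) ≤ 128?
3, 4, 5

Working:
C_2=2; C_3=5; C_4=14; C_5=42; C_6=132. So valid n = 3, 4, 5.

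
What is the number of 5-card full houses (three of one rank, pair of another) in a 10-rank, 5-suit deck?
Triple rank: 10. Triple suits: C(5,3)=10. Pair rank: 9. Pair suits: C(5,2)=10. Total: 9,000.
Final answer: 9,000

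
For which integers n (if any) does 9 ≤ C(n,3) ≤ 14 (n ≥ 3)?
5

Explanation: C(4,3)=4; C(5,3)=10; C(6,3)=20. So valid n = 5.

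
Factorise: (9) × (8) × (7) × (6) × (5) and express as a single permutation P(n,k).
P(9,5) = 9!/(4)!

Product of 5 consecutive descending integers starting at 9: P(9,5) = 9!/4! = 15,120.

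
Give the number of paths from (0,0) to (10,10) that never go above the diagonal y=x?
Counted by the Catalan number C_10: C_10 = C(20,10)/(10+1) = 184,756/11 = 16,796.
Final answer: 16,796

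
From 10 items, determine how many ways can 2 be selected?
C(10,2) = 10! / (2! × (10-2)!)
         = 10! / (2! × 8!)
         = 45
Final answer: 45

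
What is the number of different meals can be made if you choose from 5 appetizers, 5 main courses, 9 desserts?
225

By the multiplication principle: 5 × 5 × 9 = 225.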